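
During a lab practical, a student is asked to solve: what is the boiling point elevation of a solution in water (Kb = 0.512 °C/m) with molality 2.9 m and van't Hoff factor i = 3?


ΔTb = Kb × m × i
= 0.512 × 2.9 × 3
= 4.4544 °C

4.4544 °C


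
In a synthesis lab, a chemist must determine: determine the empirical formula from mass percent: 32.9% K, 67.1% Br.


Assume 100 g sample. Moles of each element:
  K: 32.9/39.1 = 0.841 mol
  Br: 67.1/79.9 = 0.84 mol
Divide by smallest (0.84):
  K: 0.841/0.84 = 1.0
  Br: 0.84/0.84 = 1.0
Empirical formula: KBr

KBr


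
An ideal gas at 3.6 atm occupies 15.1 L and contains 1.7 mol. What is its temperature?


PV = nRT  (R = 0.08206 L·atm/(mol·K))
T = PV/(nR) = 3.6×15.1/(1.7×0.08206)
= 54.36/0.139502
= 389.67 K

389.67 K


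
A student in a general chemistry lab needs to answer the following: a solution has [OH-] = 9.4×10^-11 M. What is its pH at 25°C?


pOH = -log10([OH-]) = -log10(9.4×10^-11)
= 11 - log10(9.4) = 10.03
pH = 14 - pOH = 14 - 10.03 = 3.97

3.97


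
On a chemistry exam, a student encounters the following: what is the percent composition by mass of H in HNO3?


M(HNO3) = 1×1.008 + 1×14.01 + 3×16.0 = 63.018 g/mol
Mass of H = 1 × 1.008 = 1.008 g/mol
% H = 1.008/63.018 × 100 = 1.60%

1.60%


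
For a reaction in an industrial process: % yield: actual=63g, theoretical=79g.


% yield = actual/theoretical × 100
= 63/79 × 100
= 79.75%

79.75%


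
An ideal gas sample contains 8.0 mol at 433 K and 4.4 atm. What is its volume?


PV = nRT  (R = 0.08206 L·atm/(mol·K))
V = nRT/P = 8.0×0.08206×433/4.4
= 64.604 L

64.604 L


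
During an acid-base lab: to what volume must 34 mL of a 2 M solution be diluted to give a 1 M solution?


C1V1 = C2V2
2 × 34 = 1 × V2
V2 = 68/1 = 68.0 mL

68.0 mL


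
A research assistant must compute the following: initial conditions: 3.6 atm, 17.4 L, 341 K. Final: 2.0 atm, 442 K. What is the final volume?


P1V1/T1 = P2V2/T2
V2 = P1V1T2/(T1P2)
= 3.6×17.4×442/(341×2.0)
= 40.597 L

40.597 L


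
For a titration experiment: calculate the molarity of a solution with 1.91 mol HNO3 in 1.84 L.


M = n/V = 1.91/1.84 = 1.038 mol/L

1.038 M


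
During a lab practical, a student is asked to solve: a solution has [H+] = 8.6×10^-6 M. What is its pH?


pH = -log10([H+]) = -log10(8.6×10^-6)
= 6 - log10(8.6)
= 6 - 0.93
= 5.07

5.07


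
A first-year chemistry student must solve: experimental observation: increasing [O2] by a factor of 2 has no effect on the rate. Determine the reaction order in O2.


rate ∝ [O2]^n
rate ∝ [O2]^0
Order in O2: 0

0


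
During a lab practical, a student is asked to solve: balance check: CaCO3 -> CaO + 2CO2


Equation: CaCO3 -> CaO + 2CO2
Check atoms: C: 1≠2, Ca: 1=1, O: 3≠5
Not balanced

No, not balanced


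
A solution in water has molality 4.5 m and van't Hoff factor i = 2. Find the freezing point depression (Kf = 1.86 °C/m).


ΔTf = Kf × m × i
= 1.86 × 4.5 × 2
= 16.74 °C

16.74 °C


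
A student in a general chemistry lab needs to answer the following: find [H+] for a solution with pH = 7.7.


[H+] = 10^(-pH) = 10^(-7.7)
= 2.0×10^-8 M

2.0×10^-8 M


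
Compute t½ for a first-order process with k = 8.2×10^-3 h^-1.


t½ = ln2/k = 0.693147/(8.2×10^-3 h^-1)
= 84.53 h

84.53 h


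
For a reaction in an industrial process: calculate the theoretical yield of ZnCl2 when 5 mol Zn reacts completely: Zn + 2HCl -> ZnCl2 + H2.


Mole ratio ZnCl2:Zn = 1:1
n(ZnCl2) = 5 × 1/1 = 5.000 mol
mass = 5.000 × 136.28 = 681.4 g

681.4 g


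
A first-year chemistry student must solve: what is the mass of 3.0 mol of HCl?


M(HCl) = 36.46 g/mol
mass = n × M = 3.0 × 36.46 = 109.38 g

109.38 g


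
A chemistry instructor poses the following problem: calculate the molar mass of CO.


M(CO) = 1×12.01 + 1×16.0
= 12.01 + 16.0
= 28.01 g/mol

28.01 g/mol


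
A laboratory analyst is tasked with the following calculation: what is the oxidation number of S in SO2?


x + 2(-2) = 0, so x = +4
Oxidation number: +4

+4


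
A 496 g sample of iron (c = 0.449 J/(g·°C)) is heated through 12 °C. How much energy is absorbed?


q = mcΔT = 496 × 0.449 × 12
= 2672.45 J

2672.45 J


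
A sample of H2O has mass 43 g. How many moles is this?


M(H2O) = 18.02 g/mol
n = mass/M = 43/18.02 = 2.3862 mol

2.3862 mol


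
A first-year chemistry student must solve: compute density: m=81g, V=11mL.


ρ = mass/volume
= 81/11
= 7.364 g/mL

7.364 g/mL


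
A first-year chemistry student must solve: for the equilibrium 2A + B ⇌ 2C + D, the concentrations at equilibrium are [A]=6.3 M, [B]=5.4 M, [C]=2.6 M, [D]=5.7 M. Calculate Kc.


Kc = [C]^2[D]/([A]^2[B])
= (2.6^2 × 5.7^1)/(6.3^2 × 5.4^1)
= 38.532/214.326
= 0.1798

0.1798


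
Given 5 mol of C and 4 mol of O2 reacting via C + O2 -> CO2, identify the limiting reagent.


Mole ratio available / coefficient:
  C: 5/1 = 5.000
  O2: 4/1 = 4.000
Smaller ratio is limiting.

O2


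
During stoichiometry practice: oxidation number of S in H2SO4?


2(+1) + x + 4(-2) = 0, so x = +6
Oxidation number: +6

+6


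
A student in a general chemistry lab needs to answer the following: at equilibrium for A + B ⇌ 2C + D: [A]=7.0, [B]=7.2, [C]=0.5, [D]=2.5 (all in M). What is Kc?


Kc = [C]^2[D]/([A][B])
= (0.5^2 × 2.5^1)/(7.0^1 × 7.2^1)
= 0.625/50.4
= 0.01240

0.01240


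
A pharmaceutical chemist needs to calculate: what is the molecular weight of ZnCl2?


M(ZnCl2) = 1×65.38 + 2×35.45
= 65.38 + 70.9
= 136.28 g/mol

136.28 g/mol


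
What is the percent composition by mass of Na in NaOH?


M(NaOH) = 1×22.99 + 1×16.0 + 1×1.008 = 39.998 g/mol
Mass of Na = 1 × 22.99 = 22.99 g/mol
% Na = 22.99/39.998 × 100 = 57.48%

57.48%


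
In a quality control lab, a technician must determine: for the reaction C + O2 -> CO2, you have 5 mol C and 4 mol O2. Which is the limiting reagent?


Mole ratio available / coefficient:
  C: 5/1 = 5.000
  O2: 4/1 = 4.000
Smaller ratio is limiting.

O2


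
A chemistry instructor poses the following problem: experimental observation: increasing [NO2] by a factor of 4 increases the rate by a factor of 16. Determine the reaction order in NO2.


rate ∝ [NO2]^n
4^n = 16 → n = 2
Order in NO2: 2

2


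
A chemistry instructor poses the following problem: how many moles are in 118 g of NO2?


M(NO2) = 46.01 g/mol
n = mass/M = 118/46.01 = 2.5647 mol

2.5647 mol


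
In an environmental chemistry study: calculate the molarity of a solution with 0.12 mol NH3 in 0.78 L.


M = n/V = 0.12/0.78 = 0.154 mol/L

0.154 M


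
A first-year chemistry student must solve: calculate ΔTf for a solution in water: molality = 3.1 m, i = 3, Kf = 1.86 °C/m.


ΔTf = Kf × m × i
= 1.86 × 3.1 × 3
= 17.298 °C

17.298 °C


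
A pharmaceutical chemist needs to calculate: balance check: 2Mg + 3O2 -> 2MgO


Equation: 2Mg + 3O2 -> 2MgO
Check atoms: Mg: 2=2, O: 6≠2
Not balanced

No, not balanced


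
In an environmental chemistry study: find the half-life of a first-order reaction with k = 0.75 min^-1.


t½ = ln2/k = 0.693147/(0.75 min^-1)
= 0.9242 min

0.9242 min


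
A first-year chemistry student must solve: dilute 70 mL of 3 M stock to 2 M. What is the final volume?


C1V1 = C2V2
3 × 70 = 2 × V2
V2 = 210/2 = 105.0 mL

105.0 mL


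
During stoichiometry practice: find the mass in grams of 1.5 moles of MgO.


M(MgO) = 40.31 g/mol
mass = n × M = 1.5 × 40.31 = 60.47 g

60.47 g


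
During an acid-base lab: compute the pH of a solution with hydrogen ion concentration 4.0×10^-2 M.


pH = -log10([H+]) = -log10(4.0×10^-2)
= 2 - log10(4.0)
= 2 - 0.6
= 1.4

1.4


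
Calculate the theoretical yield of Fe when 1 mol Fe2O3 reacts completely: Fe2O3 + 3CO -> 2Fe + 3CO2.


Mole ratio Fe:Fe2O3 = 2:1
n(Fe) = 1 × 2/1 = 2.000 mol
mass = 2.000 × 55.85 = 111.7 g

111.7 g


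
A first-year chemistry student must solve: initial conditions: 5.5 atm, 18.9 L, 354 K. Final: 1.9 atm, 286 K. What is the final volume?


P1V1/T1 = P2V2/T2
V2 = P1V1T2/(T1P2)
= 5.5×18.9×286/(354×1.9)
= 44.201 L

44.201 L


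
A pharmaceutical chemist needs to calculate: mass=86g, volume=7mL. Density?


ρ = mass/volume
= 86/7
= 12.286 g/mL

12.286 g/mL


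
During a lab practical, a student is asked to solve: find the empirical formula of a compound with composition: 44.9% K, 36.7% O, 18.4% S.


Assume 100 g sample. Moles of each element:
  K: 44.9/39.1 = 1.148 mol
  O: 36.7/16.0 = 2.294 mol
  S: 18.4/32.07 = 0.574 mol
Divide by smallest (0.574):
  K: 1.148/0.574 = 2.0
  O: 2.294/0.574 = 4.0
  S: 0.574/0.574 = 1.0
Empirical formula: K2SO4

K2SO4


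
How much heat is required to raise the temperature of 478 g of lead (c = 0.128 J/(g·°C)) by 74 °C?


q = mcΔT = 478 × 0.128 × 74
= 4527.62 J

4527.62 J


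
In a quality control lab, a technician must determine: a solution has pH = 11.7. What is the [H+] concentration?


[H+] = 10^(-pH) = 10^(-11.7)
= 2.0×10^-12 M

2.0×10^-12 M


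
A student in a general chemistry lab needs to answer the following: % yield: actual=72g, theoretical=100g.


% yield = actual/theoretical × 100
= 72/100 × 100
= 72.0%

72.0%


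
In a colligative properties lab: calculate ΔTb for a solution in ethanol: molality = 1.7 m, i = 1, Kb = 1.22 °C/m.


ΔTb = Kb × m × i
= 1.22 × 1.7 × 1
= 2.074 °C

2.074 °C


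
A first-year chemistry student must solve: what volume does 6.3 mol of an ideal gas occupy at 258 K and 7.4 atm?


PV = nRT  (R = 0.08206 L·atm/(mol·K))
V = nRT/P = 6.3×0.08206×258/7.4
= 18.024 L

18.024 L


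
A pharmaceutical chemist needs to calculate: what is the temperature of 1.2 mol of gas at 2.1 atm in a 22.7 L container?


PV = nRT  (R = 0.08206 L·atm/(mol·K))
T = PV/(nR) = 2.1×22.7/(1.2×0.08206)
= 47.67/0.098472
= 484.10 K

484.10 K


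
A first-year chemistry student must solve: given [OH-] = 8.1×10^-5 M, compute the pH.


pOH = -log10([OH-]) = -log10(8.1×10^-5)
= 5 - log10(8.1) = 4.09
pH = 14 - pOH = 14 - 4.09 = 9.91

9.91


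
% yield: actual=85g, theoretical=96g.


% yield = actual/theoretical × 100
= 85/96 × 100
= 88.54%

88.54%


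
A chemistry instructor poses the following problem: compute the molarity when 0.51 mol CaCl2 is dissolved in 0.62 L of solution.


M = n/V = 0.51/0.62 = 0.823 mol/L

0.823 M


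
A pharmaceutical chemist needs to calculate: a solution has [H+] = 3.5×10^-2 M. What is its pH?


pH = -log10([H+]) = -log10(3.5×10^-2)
= 2 - log10(3.5)
= 2 - 0.54
= 1.46

1.46


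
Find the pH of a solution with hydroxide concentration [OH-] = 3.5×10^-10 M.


pOH = -log10([OH-]) = -log10(3.5×10^-10)
= 10 - log10(3.5) = 9.46
pH = 14 - pOH = 14 - 9.46 = 4.54

4.54


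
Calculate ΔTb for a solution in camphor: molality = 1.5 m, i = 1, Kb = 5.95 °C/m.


ΔTb = Kb × m × i
= 5.95 × 1.5 × 1
= 8.925 °C

8.925 °C


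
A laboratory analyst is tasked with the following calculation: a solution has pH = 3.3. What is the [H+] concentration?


[H+] = 10^(-pH) = 10^(-3.3)
= 5.01×10^-4 M

5.01×10^-4 M


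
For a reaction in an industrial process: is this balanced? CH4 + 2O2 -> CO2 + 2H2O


Equation: CH4 + 2O2 -> CO2 + 2H2O
Check atoms: C: 1=1, H: 4=4, O: 4=4
Balanced

Yes, balanced


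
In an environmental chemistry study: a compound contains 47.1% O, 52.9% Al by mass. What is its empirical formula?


Assume 100 g sample. Moles of each element:
  O: 47.1/16.0 = 2.944 mol
  Al: 52.9/26.98 = 1.961 mol
Divide by smallest (1.961):
  O: 2.944/1.961 = 1.5
  Al: 1.961/1.961 = 1.0
Multiply all ratios by 2 to obtain whole numbers.
Empirical formula: Al2O3

Al2O3


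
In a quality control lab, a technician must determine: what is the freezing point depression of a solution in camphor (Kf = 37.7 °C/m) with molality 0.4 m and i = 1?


ΔTf = Kf × m × i
= 37.7 × 0.4 × 1
= 15.08 °C

15.08 °C


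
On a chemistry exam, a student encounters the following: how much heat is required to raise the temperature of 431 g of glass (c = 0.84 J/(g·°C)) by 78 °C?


q = mcΔT = 431 × 0.84 × 78
= 28239.12 J

28239.12 J


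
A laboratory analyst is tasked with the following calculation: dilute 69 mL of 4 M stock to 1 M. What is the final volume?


C1V1 = C2V2
4 × 69 = 1 × V2
V2 = 276/1 = 276.0 mL

276.0 mL


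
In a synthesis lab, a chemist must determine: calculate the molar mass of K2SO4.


M(K2SO4) = 2×39.1 + 1×32.07 + 4×16.0
= 78.2 + 32.07 + 64.0
= 174.27 g/mol

174.27 g/mol


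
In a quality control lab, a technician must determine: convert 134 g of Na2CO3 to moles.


M(Na2CO3) = 105.99 g/mol
n = mass/M = 134/105.99 = 1.2643 mol

1.2643 mol


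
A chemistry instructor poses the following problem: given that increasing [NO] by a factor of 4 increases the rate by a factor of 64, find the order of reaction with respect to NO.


rate ∝ [NO]^n
4^n = 64 → n = 3
Order in NO: 3

3


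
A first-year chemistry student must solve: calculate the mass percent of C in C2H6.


M(C2H6) = 2×12.01 + 6×1.008 = 30.068 g/mol
Mass of C = 2 × 12.01 = 24.02 g/mol
% C = 24.02/30.068 × 100 = 79.89%

79.89%


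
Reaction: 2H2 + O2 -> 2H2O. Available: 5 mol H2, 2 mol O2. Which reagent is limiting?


Mole ratio available / coefficient:
  H2: 5/2 = 2.500
  O2: 2/1 = 2.000
Smaller ratio is limiting.

O2


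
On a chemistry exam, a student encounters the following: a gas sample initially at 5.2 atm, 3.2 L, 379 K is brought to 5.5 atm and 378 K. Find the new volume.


P1V1/T1 = P2V2/T2
V2 = P1V1T2/(T1P2)
= 5.2×3.2×378/(379×5.5)
= 3.017 L

3.017 L


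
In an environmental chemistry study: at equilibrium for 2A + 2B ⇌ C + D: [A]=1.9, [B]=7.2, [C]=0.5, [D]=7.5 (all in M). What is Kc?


Kc = [C][D]/([A]^2[B]^2)
= (0.5^1 × 7.5^1)/(1.9^2 × 7.2^2)
= 3.75/187.1424
= 0.02004

0.02004


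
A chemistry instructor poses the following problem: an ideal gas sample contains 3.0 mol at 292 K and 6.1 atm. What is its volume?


PV = nRT  (R = 0.08206 L·atm/(mol·K))
V = nRT/P = 3.0×0.08206×292/6.1
= 11.784 L

11.784 L


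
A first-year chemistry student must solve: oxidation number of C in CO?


x + (-2) = 0, so x = +2
Oxidation number: +2

+2


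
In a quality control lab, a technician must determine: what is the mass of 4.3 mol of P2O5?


M(P2O5) = 141.94 g/mol
mass = n × M = 4.3 × 141.94 = 610.34 g

610.34 g


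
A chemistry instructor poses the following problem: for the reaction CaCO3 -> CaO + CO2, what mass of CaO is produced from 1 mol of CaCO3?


Mole ratio CaO:CaCO3 = 1:1
n(CaO) = 1 × 1/1 = 1.000 mol
mass = 1.000 × 56.08 = 56.08 g

56.08 g


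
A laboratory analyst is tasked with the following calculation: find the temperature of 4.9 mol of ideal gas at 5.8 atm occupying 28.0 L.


PV = nRT  (R = 0.08206 L·atm/(mol·K))
T = PV/(nR) = 5.8×28.0/(4.9×0.08206)
= 162.40/0.402094
= 403.89 K

403.89 K


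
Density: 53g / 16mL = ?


ρ = mass/volume
= 53/16
= 3.312 g/mL

3.312 g/mL


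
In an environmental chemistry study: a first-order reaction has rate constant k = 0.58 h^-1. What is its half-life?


t½ = ln2/k = 0.693147/(0.58 h^-1)
= 1.195 h

1.195 h


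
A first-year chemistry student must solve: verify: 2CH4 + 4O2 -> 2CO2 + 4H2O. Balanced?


Equation: 2CH4 + 4O2 -> 2CO2 + 4H2O
Check atoms: C: 2=2, H: 8=8, O: 8=8
Balanced

Yes, balanced


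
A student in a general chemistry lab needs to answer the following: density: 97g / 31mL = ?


ρ = mass/volume
= 97/31
= 3.129 g/mL

3.129 g/mL


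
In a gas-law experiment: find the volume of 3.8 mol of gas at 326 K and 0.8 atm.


PV = nRT  (R = 0.08206 L·atm/(mol·K))
V = nRT/P = 3.8×0.08206×326/0.8
= 127.07 L

127.07 L


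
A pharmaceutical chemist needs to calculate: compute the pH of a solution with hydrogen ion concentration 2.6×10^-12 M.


pH = -log10([H+]) = -log10(2.6×10^-12)
= 12 - log10(2.6)
= 12 - 0.41
= 11.59

11.59


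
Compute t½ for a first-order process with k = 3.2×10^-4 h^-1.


t½ = ln2/k = 0.693147/(3.2×10^-4 h^-1)
= 2166 h

2166 h


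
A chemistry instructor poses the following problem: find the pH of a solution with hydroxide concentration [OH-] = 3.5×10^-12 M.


pOH = -log10([OH-]) = -log10(3.5×10^-12)
= 12 - log10(3.5) = 11.46
pH = 14 - pOH = 14 - 11.46 = 2.54

2.54


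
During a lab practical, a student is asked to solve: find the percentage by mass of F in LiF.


M(LiF) = 1×6.94 + 1×19.0 = 25.94 g/mol
Mass of F = 1 × 19.0 = 19.00 g/mol
% F = 19.00/25.94 × 100 = 73.25%

73.25%


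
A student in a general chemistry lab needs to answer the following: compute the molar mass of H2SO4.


M(H2SO4) = 2×1.008 + 1×32.07 + 4×16.0
= 2.02 + 32.07 + 64.0
= 98.09 g/mol

98.09 g/mol


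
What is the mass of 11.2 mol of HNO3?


M(HNO3) = 63.02 g/mol
mass = n × M = 11.2 × 63.02 = 705.82 g

705.82 g


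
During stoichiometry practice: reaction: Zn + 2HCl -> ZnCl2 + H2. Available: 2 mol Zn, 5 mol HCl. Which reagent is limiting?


Mole ratio available / coefficient:
  Zn: 2/1 = 2.000
  HCl: 5/2 = 2.500
Smaller ratio is limiting.

Zn


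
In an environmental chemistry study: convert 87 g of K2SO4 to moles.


M(K2SO4) = 174.27 g/mol
n = mass/M = 87/174.27 = 0.4992 mol

0.4992 mol


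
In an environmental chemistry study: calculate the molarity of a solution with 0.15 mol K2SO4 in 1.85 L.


M = n/V = 0.15/1.85 = 0.081 mol/L

0.081 M


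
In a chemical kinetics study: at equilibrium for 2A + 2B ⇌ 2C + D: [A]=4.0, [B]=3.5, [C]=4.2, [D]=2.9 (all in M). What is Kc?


Kc = [C]^2[D]/([A]^2[B]^2)
= (4.2^2 × 2.9^1)/(4.0^2 × 3.5^2)
= 51.156/196
= 0.2610

0.2610


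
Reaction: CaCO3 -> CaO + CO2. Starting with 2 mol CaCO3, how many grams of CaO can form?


Mole ratio CaO:CaCO3 = 1:1
n(CaO) = 2 × 1/1 = 2.000 mol
mass = 2.000 × 56.08 = 112.16 g

112.16 g


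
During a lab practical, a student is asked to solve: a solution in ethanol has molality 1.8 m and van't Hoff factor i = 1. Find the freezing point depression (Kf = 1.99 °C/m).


ΔTf = Kf × m × i
= 1.99 × 1.8 × 1
= 3.582 °C

3.582 °C


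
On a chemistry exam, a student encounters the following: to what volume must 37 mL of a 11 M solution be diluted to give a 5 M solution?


C1V1 = C2V2
11 × 37 = 5 × V2
V2 = 407/5 = 81.4 mL

81.4 mL


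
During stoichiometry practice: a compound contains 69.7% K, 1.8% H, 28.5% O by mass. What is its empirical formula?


Assume 100 g sample. Moles of each element:
  K: 69.7/39.1 = 1.783 mol
  H: 1.8/1.008 = 1.786 mol
  O: 28.5/16.0 = 1.781 mol
Divide by smallest (1.781):
  K: 1.783/1.781 = 1.0
  H: 1.786/1.781 = 1.0
  O: 1.781/1.781 = 1.0
Empirical formula: KOH

KOH


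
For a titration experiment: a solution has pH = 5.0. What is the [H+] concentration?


[H+] = 10^(-pH) = 10^(-5.0)
= 1.0×10^-5 M

1.0×10^-5 M


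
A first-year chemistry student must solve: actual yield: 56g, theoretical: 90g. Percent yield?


% yield = actual/theoretical × 100
= 56/90 × 100
= 62.22%

62.22%


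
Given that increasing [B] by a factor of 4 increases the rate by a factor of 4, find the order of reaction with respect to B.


rate ∝ [B]^n
4^n = 4 → n = 1
Order in B: 1

1


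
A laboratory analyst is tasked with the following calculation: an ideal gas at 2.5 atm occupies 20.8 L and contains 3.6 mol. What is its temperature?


PV = nRT  (R = 0.08206 L·atm/(mol·K))
T = PV/(nR) = 2.5×20.8/(3.6×0.08206)
= 52.00/0.295416
= 176.02 K

176.02 K


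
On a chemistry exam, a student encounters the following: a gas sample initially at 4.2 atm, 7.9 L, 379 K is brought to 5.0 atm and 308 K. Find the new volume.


P1V1/T1 = P2V2/T2
V2 = P1V1T2/(T1P2)
= 4.2×7.9×308/(379×5.0)
= 5.393 L

5.393 L


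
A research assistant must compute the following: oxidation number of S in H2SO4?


2(+1) + x + 4(-2) = 0, so x = +6
Oxidation number: +6

+6


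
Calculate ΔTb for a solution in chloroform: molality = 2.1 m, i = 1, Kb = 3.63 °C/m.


ΔTb = Kb × m × i
= 3.63 × 2.1 × 1
= 7.623 °C

7.623 °C


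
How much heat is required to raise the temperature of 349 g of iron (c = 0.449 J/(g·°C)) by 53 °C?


q = mcΔT = 349 × 0.449 × 53
= 8305.15 J

8305.15 J


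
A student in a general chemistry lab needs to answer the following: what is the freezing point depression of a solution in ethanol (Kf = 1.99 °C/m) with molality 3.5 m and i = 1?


ΔTf = Kf × m × i
= 1.99 × 3.5 × 1
= 6.965 °C

6.965 °C


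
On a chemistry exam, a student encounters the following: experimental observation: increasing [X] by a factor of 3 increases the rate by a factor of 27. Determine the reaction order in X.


rate ∝ [X]^n
3^n = 27 → n = 3
Order in X: 3

3


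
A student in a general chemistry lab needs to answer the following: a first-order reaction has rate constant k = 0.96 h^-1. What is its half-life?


t½ = ln2/k = 0.693147/(0.96 h^-1)
= 0.7220 h

0.7220 h


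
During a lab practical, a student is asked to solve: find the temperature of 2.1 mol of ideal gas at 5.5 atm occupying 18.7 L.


PV = nRT  (R = 0.08206 L·atm/(mol·K))
T = PV/(nR) = 5.5×18.7/(2.1×0.08206)
= 102.85/0.172326
= 596.83 K

596.83 K


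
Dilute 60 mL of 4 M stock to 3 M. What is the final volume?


C1V1 = C2V2
4 × 60 = 3 × V2
V2 = 240/3 = 80.0 mL

80.0 mL


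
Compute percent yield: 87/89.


% yield = actual/theoretical × 100
= 87/89 × 100
= 97.75%

97.75%


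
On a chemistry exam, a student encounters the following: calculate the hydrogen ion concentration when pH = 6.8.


[H+] = 10^(-pH) = 10^(-6.8)
= 1.58×10^-7 M

1.58×10^-7 M


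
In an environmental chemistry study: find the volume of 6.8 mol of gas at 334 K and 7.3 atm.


PV = nRT  (R = 0.08206 L·atm/(mol·K))
V = nRT/P = 6.8×0.08206×334/7.3
= 25.531 L

25.531 L


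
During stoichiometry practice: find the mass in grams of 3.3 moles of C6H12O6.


M(C6H12O6) = 180.16 g/mol
mass = n × M = 3.3 × 180.16 = 594.53 g

594.53 g


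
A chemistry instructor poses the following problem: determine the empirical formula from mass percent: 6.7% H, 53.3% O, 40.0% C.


Assume 100 g sample. Moles of each element:
  H: 6.7/1.008 = 6.647 mol
  O: 53.3/16.0 = 3.331 mol
  C: 40.0/12.01 = 3.331 mol
Divide by smallest (3.331):
  H: 6.647/3.331 = 2.0
  O: 3.331/3.331 = 1.0
  C: 3.331/3.331 = 1.0
Empirical formula: CH2O

CH2O


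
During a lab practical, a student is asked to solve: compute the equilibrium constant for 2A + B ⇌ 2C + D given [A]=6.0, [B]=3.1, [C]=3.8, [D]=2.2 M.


Kc = [C]^2[D]/([A]^2[B])
= (3.8^2 × 2.2^1)/(6.0^2 × 3.1^1)
= 31.768/111.6
= 0.2847

0.2847


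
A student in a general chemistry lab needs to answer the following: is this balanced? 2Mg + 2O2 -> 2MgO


Equation: 2Mg + 2O2 -> 2MgO
Check atoms: Mg: 2=2, O: 4≠2
Not balanced

No, not balanced


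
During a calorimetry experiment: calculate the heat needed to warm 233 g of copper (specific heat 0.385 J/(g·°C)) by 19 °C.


q = mcΔT = 233 × 0.385 × 19
= 1704.40 J

1704.40 J


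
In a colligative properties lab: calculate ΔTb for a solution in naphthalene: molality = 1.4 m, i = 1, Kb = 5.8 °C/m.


ΔTb = Kb × m × i
= 5.8 × 1.4 × 1
= 8.12 °C

8.12 °C


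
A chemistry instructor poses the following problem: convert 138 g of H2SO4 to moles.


M(H2SO4) = 98.09 g/mol
n = mass/M = 138/98.09 = 1.4069 mol

1.4069 mol


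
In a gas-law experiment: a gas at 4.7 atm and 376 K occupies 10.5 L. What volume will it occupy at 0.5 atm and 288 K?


P1V1/T1 = P2V2/T2
V2 = P1V1T2/(T1P2)
= 4.7×10.5×288/(376×0.5)
= 75.6 L

75.6 L


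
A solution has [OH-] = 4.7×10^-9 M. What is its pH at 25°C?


pOH = -log10([OH-]) = -log10(4.7×10^-9)
= 9 - log10(4.7) = 8.33
pH = 14 - pOH = 14 - 8.33 = 5.67

5.67


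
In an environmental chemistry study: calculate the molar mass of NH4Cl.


M(NH4Cl) = 1×14.01 + 4×1.008 + 1×35.45
= 14.01 + 4.03 + 35.45
= 53.49 g/mol

53.49 g/mol


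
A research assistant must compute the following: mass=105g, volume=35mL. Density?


ρ = mass/volume
= 105/35
= 3.0 g/mL

3.0 g/mL


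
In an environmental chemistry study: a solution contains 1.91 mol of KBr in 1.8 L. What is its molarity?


M = n/V = 1.91/1.8 = 1.061 mol/L

1.061 M


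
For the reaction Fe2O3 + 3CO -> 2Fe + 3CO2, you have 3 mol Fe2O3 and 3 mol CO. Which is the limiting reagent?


Mole ratio available / coefficient:
  Fe2O3: 3/1 = 3.000
  CO: 3/3 = 1.000
Smaller ratio is limiting.

CO


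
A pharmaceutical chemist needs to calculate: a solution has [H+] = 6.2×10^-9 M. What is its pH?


pH = -log10([H+]) = -log10(6.2×10^-9)
= 9 - log10(6.2)
= 9 - 0.79
= 8.21

8.21


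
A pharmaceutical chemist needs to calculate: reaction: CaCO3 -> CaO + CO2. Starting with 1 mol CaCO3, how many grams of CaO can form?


Mole ratio CaO:CaCO3 = 1:1
n(CaO) = 1 × 1/1 = 1.000 mol
mass = 1.000 × 56.08 = 56.08 g

56.08 g


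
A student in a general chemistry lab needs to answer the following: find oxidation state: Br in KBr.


halide: -1
Oxidation number: -1

-1


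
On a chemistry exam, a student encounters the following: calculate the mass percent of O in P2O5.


M(P2O5) = 2×30.97 + 5×16.0 = 141.94 g/mol
Mass of O = 5 × 16.0 = 80.00 g/mol
% O = 80.00/141.94 × 100 = 56.36%

56.36%


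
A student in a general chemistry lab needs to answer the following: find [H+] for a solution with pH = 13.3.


[H+] = 10^(-pH) = 10^(-13.3)
= 5.01×10^-14 M

5.01×10^-14 M


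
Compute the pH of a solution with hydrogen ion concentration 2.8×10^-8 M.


pH = -log10([H+]) = -log10(2.8×10^-8)
= 8 - log10(2.8)
= 8 - 0.45
= 7.55

7.55


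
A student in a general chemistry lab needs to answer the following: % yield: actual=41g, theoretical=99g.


% yield = actual/theoretical × 100
= 41/99 × 100
= 41.41%

41.41%


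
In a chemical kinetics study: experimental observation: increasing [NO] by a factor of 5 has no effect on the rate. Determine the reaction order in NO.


rate ∝ [NO]^n
rate ∝ [NO]^0
Order in NO: 0

0


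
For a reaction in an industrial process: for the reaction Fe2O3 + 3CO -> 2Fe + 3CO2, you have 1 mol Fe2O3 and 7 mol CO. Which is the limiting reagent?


Mole ratio available / coefficient:
  Fe2O3: 1/1 = 1.000
  CO: 7/3 = 2.333
Smaller ratio is limiting.

Fe2O3


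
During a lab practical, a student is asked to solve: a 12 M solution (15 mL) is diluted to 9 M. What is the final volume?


C1V1 = C2V2
12 × 15 = 9 × V2
V2 = 180/9 = 20.0 mL

20.0 mL


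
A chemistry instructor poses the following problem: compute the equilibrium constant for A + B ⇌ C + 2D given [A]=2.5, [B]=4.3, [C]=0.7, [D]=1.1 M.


Kc = [C][D]^2/([A][B])
= (0.7^1 × 1.1^2)/(2.5^1 × 4.3^1)
= 0.847/10.75
= 0.07879

0.07879


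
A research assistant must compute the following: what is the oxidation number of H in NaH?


H with a metal (hydride): -1
Oxidation number: -1

-1


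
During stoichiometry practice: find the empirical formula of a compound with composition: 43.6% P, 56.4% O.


Assume 100 g sample. Moles of each element:
  P: 43.6/30.97 = 1.408 mol
  O: 56.4/16.0 = 3.525 mol
Divide by smallest (1.408):
  P: 1.408/1.408 = 1.0
  O: 3.525/1.408 = 2.5
Multiply all ratios by 2 to obtain whole numbers.
Empirical formula: P2O5

P2O5


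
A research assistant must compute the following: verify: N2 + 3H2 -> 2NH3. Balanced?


Equation: N2 + 3H2 -> 2NH3
Check atoms: H: 6=6, N: 2=2
Balanced

Yes, balanced


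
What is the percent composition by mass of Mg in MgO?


M(MgO) = 1×24.31 + 1×16.0 = 40.31 g/mol
Mass of Mg = 1 × 24.31 = 24.31 g/mol
% Mg = 24.31/40.31 × 100 = 60.31%

60.31%


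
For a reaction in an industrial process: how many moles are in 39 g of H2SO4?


M(H2SO4) = 98.09 g/mol
n = mass/M = 39/98.09 = 0.3976 mol

0.3976 mol


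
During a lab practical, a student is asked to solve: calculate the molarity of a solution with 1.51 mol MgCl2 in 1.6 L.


M = n/V = 1.51/1.6 = 0.944 mol/L

0.944 M


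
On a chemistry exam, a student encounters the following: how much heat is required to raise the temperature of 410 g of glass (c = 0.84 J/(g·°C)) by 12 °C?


q = mcΔT = 410 × 0.84 × 12
= 4132.80 J

4132.80 J


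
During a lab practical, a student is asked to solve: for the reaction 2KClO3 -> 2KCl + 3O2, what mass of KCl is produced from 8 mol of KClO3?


Mole ratio KCl:KClO3 = 2:2
n(KCl) = 8 × 2/2 = 8.000 mol
mass = 8.000 × 74.55 = 596.4 g

596.4 g


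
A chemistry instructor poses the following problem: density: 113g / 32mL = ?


ρ = mass/volume
= 113/32
= 3.531 g/mL

3.531 g/mL


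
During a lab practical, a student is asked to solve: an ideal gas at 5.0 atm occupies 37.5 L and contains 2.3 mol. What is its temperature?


PV = nRT  (R = 0.08206 L·atm/(mol·K))
T = PV/(nR) = 5.0×37.5/(2.3×0.08206)
= 187.50/0.188738
= 993.44 K

993.44 K


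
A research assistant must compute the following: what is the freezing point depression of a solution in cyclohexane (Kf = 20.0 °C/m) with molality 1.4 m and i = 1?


ΔTf = Kf × m × i
= 20.0 × 1.4 × 1
= 28.0 °C

28.0 °C


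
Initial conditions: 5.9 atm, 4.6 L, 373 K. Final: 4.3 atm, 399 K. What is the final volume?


P1V1/T1 = P2V2/T2
V2 = P1V1T2/(T1P2)
= 5.9×4.6×399/(373×4.3)
= 6.752 L

6.752 L


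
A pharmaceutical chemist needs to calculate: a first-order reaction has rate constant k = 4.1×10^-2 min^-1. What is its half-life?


t½ = ln2/k = 0.693147/(4.1×10^-2 min^-1)
= 16.91 min

16.91 min


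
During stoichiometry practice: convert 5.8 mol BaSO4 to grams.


M(BaSO4) = 233.4 g/mol
mass = n × M = 5.8 × 233.4 = 1353.72 g

1353.72 g


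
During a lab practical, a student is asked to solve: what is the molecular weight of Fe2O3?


M(Fe2O3) = 2×55.85 + 3×16.0
= 111.7 + 48.0
= 159.7 g/mol

159.7 g/mol


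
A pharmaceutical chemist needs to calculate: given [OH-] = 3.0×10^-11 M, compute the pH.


pOH = -log10([OH-]) = -log10(3.0×10^-11)
= 11 - log10(3.0) = 10.52
pH = 14 - pOH = 14 - 10.52 = 3.48

3.48


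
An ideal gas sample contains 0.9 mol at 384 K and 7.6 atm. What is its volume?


PV = nRT  (R = 0.08206 L·atm/(mol·K))
V = nRT/P = 0.9×0.08206×384/7.6
= 3.732 L

3.732 L


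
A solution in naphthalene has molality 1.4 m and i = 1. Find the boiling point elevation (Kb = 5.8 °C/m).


ΔTb = Kb × m × i
= 5.8 × 1.4 × 1
= 8.12 °C

8.12 °C


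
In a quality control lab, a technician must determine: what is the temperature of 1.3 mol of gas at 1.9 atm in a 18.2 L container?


PV = nRT  (R = 0.08206 L·atm/(mol·K))
T = PV/(nR) = 1.9×18.2/(1.3×0.08206)
= 34.58/0.106678
= 324.15 K

324.15 K


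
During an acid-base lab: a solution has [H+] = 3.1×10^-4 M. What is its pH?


pH = -log10([H+]) = -log10(3.1×10^-4)
= 4 - log10(3.1)
= 4 - 0.49
= 3.51

3.51


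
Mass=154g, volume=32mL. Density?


ρ = mass/volume
= 154/32
= 4.812 g/mL

4.812 g/mL


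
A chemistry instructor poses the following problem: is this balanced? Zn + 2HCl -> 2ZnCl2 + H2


Equation: Zn + 2HCl -> 2ZnCl2 + H2
Check atoms: Cl: 2≠4, H: 2=2, Zn: 1≠2
Not balanced

No, not balanced


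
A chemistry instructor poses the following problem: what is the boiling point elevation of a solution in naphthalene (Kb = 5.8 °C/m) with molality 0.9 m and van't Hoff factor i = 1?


ΔTb = Kb × m × i
= 5.8 × 0.9 × 1
= 5.22 °C

5.22 °C


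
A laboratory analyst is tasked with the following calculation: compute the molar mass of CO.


M(CO) = 1×12.01 + 1×16.0
= 12.01 + 16.0
= 28.01 g/mol

28.01 g/mol


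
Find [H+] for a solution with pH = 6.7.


[H+] = 10^(-pH) = 10^(-6.7)
= 2.0×10^-7 M

2.0×10^-7 M


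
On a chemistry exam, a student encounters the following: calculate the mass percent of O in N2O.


M(N2O) = 2×14.01 + 1×16.0 = 44.02 g/mol
Mass of O = 1 × 16.0 = 16.00 g/mol
% O = 16.00/44.02 × 100 = 36.35%

36.35%


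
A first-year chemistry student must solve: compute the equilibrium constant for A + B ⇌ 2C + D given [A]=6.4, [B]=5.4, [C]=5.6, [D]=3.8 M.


Kc = [C]^2[D]/([A][B])
= (5.6^2 × 3.8^1)/(6.4^1 × 5.4^1)
= 119.168/34.56
= 3.448

3.448


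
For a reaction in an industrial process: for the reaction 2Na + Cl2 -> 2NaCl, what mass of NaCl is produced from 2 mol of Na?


Mole ratio NaCl:Na = 2:2
n(NaCl) = 2 × 2/2 = 2.000 mol
mass = 2.000 × 58.44 = 116.88 g

116.88 g


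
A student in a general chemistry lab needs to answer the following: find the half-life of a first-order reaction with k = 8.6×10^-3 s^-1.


t½ = ln2/k = 0.693147/(8.6×10^-3 s^-1)
= 80.60 s

80.60 s


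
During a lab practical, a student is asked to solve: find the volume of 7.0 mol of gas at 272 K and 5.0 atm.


PV = nRT  (R = 0.08206 L·atm/(mol·K))
V = nRT/P = 7.0×0.08206×272/5.0
= 31.248 L

31.248 L


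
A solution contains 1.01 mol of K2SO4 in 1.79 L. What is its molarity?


M = n/V = 1.01/1.79 = 0.564 mol/L

0.564 M


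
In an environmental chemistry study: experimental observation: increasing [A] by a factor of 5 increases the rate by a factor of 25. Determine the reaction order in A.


rate ∝ [A]^n
5^n = 25 → n = 2
Order in A: 2

2


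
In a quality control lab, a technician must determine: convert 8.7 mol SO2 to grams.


M(SO2) = 64.07 g/mol
mass = n × M = 8.7 × 64.07 = 557.41 g

557.41 g


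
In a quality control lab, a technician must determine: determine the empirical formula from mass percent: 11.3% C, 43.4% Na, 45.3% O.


Assume 100 g sample. Moles of each element:
  C: 11.3/12.01 = 0.941 mol
  Na: 43.4/22.99 = 1.888 mol
  O: 45.3/16.0 = 2.831 mol
Divide by smallest (0.941):
  C: 0.941/0.941 = 1.0
  Na: 1.888/0.941 = 2.01
  O: 2.831/0.941 = 3.01
Empirical formula: Na2CO3

Na2CO3


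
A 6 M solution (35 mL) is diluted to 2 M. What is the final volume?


C1V1 = C2V2
6 × 35 = 2 × V2
V2 = 210/2 = 105.0 mL

105.0 mL


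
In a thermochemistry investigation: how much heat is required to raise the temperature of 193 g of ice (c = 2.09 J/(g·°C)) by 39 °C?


q = mcΔT = 193 × 2.09 × 39
= 15731.43 J

15731.43 J


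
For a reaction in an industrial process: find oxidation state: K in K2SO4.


Group 1 metal: +1
Oxidation number: +1

+1


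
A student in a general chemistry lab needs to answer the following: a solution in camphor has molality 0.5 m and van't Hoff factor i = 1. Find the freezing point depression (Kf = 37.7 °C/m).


ΔTf = Kf × m × i
= 37.7 × 0.5 × 1
= 18.85 °C

18.85 °C


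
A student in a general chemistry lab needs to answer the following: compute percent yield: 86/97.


% yield = actual/theoretical × 100
= 86/97 × 100
= 88.66%

88.66%


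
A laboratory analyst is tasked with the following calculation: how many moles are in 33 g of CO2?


M(CO2) = 44.01 g/mol
n = mass/M = 33/44.01 = 0.7498 mol

0.7498 mol


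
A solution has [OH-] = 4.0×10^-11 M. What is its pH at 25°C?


pOH = -log10([OH-]) = -log10(4.0×10^-11)
= 11 - log10(4.0) = 10.4
pH = 14 - pOH = 14 - 10.4 = 3.6

3.6


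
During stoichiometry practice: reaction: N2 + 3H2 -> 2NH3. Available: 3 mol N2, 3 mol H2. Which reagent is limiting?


Mole ratio available / coefficient:
  N2: 3/1 = 3.000
  H2: 3/3 = 1.000
Smaller ratio is limiting.

H2


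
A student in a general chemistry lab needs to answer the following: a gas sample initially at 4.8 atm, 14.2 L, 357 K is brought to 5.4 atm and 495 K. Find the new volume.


P1V1/T1 = P2V2/T2
V2 = P1V1T2/(T1P2)
= 4.8×14.2×495/(357×5.4)
= 17.501 L

17.501 L


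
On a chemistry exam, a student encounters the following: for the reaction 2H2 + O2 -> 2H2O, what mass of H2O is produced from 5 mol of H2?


Mole ratio H2O:H2 = 2:2
n(H2O) = 5 × 2/2 = 5.000 mol
mass = 5.000 × 18.02 = 90.1 g

90.1 g


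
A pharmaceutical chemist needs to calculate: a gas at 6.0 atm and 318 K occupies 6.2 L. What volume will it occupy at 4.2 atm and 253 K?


P1V1/T1 = P2V2/T2
V2 = P1V1T2/(T1P2)
= 6.0×6.2×253/(318×4.2)
= 7.047 L

7.047 L


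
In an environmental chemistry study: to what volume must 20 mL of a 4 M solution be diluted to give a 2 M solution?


C1V1 = C2V2
4 × 20 = 2 × V2
V2 = 80/2 = 40.0 mL

40.0 mL


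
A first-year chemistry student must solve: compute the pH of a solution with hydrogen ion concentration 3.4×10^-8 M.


pH = -log10([H+]) = -log10(3.4×10^-8)
= 8 - log10(3.4)
= 8 - 0.53
= 7.47

7.47


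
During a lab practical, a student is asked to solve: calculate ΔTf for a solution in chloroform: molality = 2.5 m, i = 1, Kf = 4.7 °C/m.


ΔTf = Kf × m × i
= 4.7 × 2.5 × 1
= 11.75 °C

11.75 °C


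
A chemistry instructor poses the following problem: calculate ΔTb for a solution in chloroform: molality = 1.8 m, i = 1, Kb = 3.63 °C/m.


ΔTb = Kb × m × i
= 3.63 × 1.8 × 1
= 6.534 °C

6.534 °C


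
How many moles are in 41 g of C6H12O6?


M(C6H12O6) = 180.16 g/mol
n = mass/M = 41/180.16 = 0.2276 mol

0.2276 mol


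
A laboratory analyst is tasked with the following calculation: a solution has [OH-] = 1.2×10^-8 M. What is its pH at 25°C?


pOH = -log10([OH-]) = -log10(1.2×10^-8)
= 8 - log10(1.2) = 7.92
pH = 14 - pOH = 14 - 7.92 = 6.08

6.08


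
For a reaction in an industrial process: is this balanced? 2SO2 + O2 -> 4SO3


Equation: 2SO2 + O2 -> 4SO3
Check atoms: O: 6≠12, S: 2≠4
Not balanced

No, not balanced


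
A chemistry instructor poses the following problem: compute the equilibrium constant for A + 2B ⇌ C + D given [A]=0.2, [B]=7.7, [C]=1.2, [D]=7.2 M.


Kc = [C][D]/([A][B]^2)
= (1.2^1 × 7.2^1)/(0.2^1 × 7.7^2)
= 8.64/11.858
= 0.7286

0.7286


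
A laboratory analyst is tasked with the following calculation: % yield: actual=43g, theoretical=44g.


% yield = actual/theoretical × 100
= 43/44 × 100
= 97.73%

97.73%


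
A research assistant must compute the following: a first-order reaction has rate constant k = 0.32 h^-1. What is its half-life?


t½ = ln2/k = 0.693147/(0.32 h^-1)
= 2.166 h

2.166 h


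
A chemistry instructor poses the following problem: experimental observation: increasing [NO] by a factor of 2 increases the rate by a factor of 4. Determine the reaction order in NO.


rate ∝ [NO]^n
2^n = 4 → n = 2
Order in NO: 2

2


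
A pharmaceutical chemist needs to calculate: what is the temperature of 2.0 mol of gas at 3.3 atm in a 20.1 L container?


PV = nRT  (R = 0.08206 L·atm/(mol·K))
T = PV/(nR) = 3.3×20.1/(2.0×0.08206)
= 66.33/0.164120
= 404.16 K

404.16 K


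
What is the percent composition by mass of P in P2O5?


M(P2O5) = 2×30.97 + 5×16.0 = 141.94 g/mol
Mass of P = 2 × 30.97 = 61.94 g/mol
% P = 61.94/141.94 × 100 = 43.64%

43.64%


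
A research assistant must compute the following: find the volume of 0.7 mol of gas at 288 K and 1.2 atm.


PV = nRT  (R = 0.08206 L·atm/(mol·K))
V = nRT/P = 0.7×0.08206×288/1.2
= 13.786 L

13.786 L


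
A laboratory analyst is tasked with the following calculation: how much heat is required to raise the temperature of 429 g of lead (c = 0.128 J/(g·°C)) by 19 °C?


q = mcΔT = 429 × 0.128 × 19
= 1043.33 J

1043.33 J


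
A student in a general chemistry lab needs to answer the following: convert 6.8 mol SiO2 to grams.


M(SiO2) = 60.09 g/mol
mass = n × M = 6.8 × 60.09 = 408.61 g

408.61 g


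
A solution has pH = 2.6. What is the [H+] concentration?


[H+] = 10^(-pH) = 10^(-2.6)
= 2.51×10^-3 M

2.51×10^-3 M
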